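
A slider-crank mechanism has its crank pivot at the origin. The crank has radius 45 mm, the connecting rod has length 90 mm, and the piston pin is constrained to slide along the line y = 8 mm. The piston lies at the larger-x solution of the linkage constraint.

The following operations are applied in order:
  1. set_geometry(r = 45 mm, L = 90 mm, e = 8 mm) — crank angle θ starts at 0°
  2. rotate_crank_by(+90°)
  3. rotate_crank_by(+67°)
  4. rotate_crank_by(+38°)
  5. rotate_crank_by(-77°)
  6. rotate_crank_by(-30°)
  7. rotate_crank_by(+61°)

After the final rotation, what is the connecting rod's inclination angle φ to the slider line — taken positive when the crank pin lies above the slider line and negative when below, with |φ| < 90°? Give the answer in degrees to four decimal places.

set_geometry: r = 45 mm, L = 90 mm, e = 8 mm; θ ← 0°
rotate_crank_by(+90°): θ ← 0° +90° = 90°
rotate_crank_by(+67°): θ ← 90° +67° = 157°
rotate_crank_by(+38°): θ ← 157° +38° = 195°
rotate_crank_by(-77°): θ ← 195° -77° = 118°
rotate_crank_by(-30°): θ ← 118° -30° = 88°
rotate_crank_by(+61°): θ ← 88° +61° = 149°
crank pin P = (r cos θ, r sin θ) = (-38.572529, 23.176713)
h = r sin θ − e = 23.176713 − 8 = 15.176713
sin φ = h / L = 15.176713 / 90 = 0.16863015
φ = arcsin(0.16863015) = 9.708183°

9.7082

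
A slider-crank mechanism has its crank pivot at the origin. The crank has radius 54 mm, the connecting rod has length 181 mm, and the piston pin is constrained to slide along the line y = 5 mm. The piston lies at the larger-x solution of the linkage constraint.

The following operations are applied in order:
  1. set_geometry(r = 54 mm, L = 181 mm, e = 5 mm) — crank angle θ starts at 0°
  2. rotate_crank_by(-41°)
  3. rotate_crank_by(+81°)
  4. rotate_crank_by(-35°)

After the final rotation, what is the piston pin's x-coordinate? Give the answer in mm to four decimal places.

234.7943

set_geometry: r = 54 mm, L = 181 mm, e = 5 mm; θ ← 0°
rotate_crank_by(-41°): θ ← 0° -41° = -41°
rotate_crank_by(+81°): θ ← -41° +81° = 40°
rotate_crank_by(-35°): θ ← 40° -35° = 5°
crank pin P = (r cos θ, r sin θ) = (53.794514, 4.706410)
h = r sin θ − e = 4.706410 − 5 = -0.293590
x = r cos θ + √(L² − h²) = 53.794514 + √(32761.0 − 0.0862) = 53.794514 + 180.999762 = 234.794276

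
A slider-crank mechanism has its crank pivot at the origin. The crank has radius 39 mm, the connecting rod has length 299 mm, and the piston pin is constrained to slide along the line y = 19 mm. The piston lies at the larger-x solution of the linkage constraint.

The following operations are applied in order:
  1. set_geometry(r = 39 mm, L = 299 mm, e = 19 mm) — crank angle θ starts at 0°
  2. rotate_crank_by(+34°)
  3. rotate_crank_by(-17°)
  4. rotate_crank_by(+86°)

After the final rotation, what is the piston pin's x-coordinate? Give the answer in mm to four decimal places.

289.6226

set_geometry: r = 39 mm, L = 299 mm, e = 19 mm; θ ← 0°
rotate_crank_by(+34°): θ ← 0° +34° = 34°
rotate_crank_by(-17°): θ ← 34° -17° = 17°
rotate_crank_by(+86°): θ ← 17° +86° = 103°
crank pin P = (r cos θ, r sin θ) = (-8.773091, 38.000433)
h = r sin θ − e = 38.000433 − 19 = 19.000433
x = r cos θ + √(L² − h²) = -8.773091 + √(89401.0 − 361.0164) = -8.773091 + 298.395683 = 289.622592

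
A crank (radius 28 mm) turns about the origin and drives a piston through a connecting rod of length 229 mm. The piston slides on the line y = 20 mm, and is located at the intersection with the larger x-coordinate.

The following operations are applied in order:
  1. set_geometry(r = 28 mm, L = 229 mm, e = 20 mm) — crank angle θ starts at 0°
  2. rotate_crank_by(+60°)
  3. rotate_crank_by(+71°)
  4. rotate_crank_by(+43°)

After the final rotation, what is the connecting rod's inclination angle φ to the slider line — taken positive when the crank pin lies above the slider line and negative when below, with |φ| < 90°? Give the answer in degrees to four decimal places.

set_geometry: r = 28 mm, L = 229 mm, e = 20 mm; θ ← 0°
rotate_crank_by(+60°): θ ← 0° +60° = 60°
rotate_crank_by(+71°): θ ← 60° +71° = 131°
rotate_crank_by(+43°): θ ← 131° +43° = 174°
crank pin P = (r cos θ, r sin θ) = (-27.846613, 2.926797)
h = r sin θ − e = 2.926797 − 20 = -17.073203
sin φ = h / L = -17.073203 / 229 = -0.07455547
φ = arcsin(-0.07455547) = -4.275681°

-4.2757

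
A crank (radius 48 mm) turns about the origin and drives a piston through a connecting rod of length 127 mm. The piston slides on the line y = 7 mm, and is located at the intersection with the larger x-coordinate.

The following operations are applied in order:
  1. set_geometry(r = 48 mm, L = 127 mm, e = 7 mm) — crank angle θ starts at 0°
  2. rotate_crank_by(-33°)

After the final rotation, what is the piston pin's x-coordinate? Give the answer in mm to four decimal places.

set_geometry: r = 48 mm, L = 127 mm, e = 7 mm; θ ← 0°
rotate_crank_by(-33°): θ ← 0° -33° = -33°
crank pin P = (r cos θ, r sin θ) = (40.256187, -26.142674)
h = r sin θ − e = -26.142674 − 7 = -33.142674
x = r cos θ + √(L² − h²) = 40.256187 + √(16129.0 − 1098.4368) = 40.256187 + 122.599197 = 162.855385

162.8554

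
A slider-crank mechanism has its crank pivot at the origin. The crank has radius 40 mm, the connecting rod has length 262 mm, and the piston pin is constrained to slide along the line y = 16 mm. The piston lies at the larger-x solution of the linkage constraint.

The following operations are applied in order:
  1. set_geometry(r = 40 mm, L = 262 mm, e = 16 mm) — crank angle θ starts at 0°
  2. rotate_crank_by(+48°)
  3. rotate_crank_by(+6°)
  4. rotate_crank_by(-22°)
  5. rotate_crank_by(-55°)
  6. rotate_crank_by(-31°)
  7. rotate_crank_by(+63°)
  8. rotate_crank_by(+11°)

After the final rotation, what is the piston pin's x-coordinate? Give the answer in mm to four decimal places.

299.5774

set_geometry: r = 40 mm, L = 262 mm, e = 16 mm; θ ← 0°
rotate_crank_by(+48°): θ ← 0° +48° = 48°
rotate_crank_by(+6°): θ ← 48° +6° = 54°
rotate_crank_by(-22°): θ ← 54° -22° = 32°
rotate_crank_by(-55°): θ ← 32° -55° = -23°
rotate_crank_by(-31°): θ ← -23° -31° = -54°
rotate_crank_by(+63°): θ ← -54° +63° = 9°
rotate_crank_by(+11°): θ ← 9° +11° = 20°
crank pin P = (r cos θ, r sin θ) = (37.587705, 13.680806)
h = r sin θ − e = 13.680806 − 16 = -2.319194
x = r cos θ + √(L² − h²) = 37.587705 + √(68644.0 − 5.3787) = 37.587705 + 261.989735 = 299.577440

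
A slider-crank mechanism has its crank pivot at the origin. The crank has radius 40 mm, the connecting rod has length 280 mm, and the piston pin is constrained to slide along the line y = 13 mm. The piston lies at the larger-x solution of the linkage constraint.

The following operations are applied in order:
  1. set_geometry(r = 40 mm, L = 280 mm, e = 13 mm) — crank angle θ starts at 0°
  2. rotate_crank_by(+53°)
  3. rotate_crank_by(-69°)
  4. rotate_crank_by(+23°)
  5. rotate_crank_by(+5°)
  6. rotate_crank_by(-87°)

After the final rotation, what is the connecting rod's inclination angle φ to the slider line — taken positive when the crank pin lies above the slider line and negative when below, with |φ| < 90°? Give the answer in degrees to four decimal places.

-10.6272

set_geometry: r = 40 mm, L = 280 mm, e = 13 mm; θ ← 0°
rotate_crank_by(+53°): θ ← 0° +53° = 53°
rotate_crank_by(-69°): θ ← 53° -69° = -16°
rotate_crank_by(+23°): θ ← -16° +23° = 7°
rotate_crank_by(+5°): θ ← 7° +5° = 12°
rotate_crank_by(-87°): θ ← 12° -87° = -75°
crank pin P = (r cos θ, r sin θ) = (10.352762, -38.637033)
h = r sin θ − e = -38.637033 − 13 = -51.637033
sin φ = h / L = -51.637033 / 280 = -0.18441798
φ = arcsin(-0.18441798) = -10.627201°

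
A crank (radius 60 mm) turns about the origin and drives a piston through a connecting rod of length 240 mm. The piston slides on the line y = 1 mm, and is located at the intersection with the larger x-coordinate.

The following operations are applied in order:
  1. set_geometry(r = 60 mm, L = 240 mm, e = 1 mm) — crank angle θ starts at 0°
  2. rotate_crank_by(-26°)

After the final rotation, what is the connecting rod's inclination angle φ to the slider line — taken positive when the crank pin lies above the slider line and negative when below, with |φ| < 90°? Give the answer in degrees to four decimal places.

set_geometry: r = 60 mm, L = 240 mm, e = 1 mm; θ ← 0°
rotate_crank_by(-26°): θ ← 0° -26° = -26°
crank pin P = (r cos θ, r sin θ) = (53.927643, -26.302269)
h = r sin θ − e = -26.302269 − 1 = -27.302269
sin φ = h / L = -27.302269 / 240 = -0.11375945
φ = arcsin(-0.11375945) = -6.532077°

-6.5321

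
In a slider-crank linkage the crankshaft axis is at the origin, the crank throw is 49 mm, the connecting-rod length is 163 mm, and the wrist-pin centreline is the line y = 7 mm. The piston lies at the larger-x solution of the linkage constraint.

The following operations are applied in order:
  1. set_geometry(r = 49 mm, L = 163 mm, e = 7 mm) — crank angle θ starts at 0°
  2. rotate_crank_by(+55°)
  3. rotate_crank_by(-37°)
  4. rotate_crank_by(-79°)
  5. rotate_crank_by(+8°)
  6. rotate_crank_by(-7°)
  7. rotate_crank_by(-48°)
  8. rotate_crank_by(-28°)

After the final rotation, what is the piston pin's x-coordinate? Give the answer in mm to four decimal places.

122.5017

set_geometry: r = 49 mm, L = 163 mm, e = 7 mm; θ ← 0°
rotate_crank_by(+55°): θ ← 0° +55° = 55°
rotate_crank_by(-37°): θ ← 55° -37° = 18°
rotate_crank_by(-79°): θ ← 18° -79° = -61°
rotate_crank_by(+8°): θ ← -61° +8° = -53°
rotate_crank_by(-7°): θ ← -53° -7° = -60°
rotate_crank_by(-48°): θ ← -60° -48° = -108°
rotate_crank_by(-28°): θ ← -108° -28° = -136°
crank pin P = (r cos θ, r sin θ) = (-35.247650, -34.038260)
h = r sin θ − e = -34.038260 − 7 = -41.038260
x = r cos θ + √(L² − h²) = -35.247650 + √(26569.0 − 1684.1388) = -35.247650 + 157.749362 = 122.501712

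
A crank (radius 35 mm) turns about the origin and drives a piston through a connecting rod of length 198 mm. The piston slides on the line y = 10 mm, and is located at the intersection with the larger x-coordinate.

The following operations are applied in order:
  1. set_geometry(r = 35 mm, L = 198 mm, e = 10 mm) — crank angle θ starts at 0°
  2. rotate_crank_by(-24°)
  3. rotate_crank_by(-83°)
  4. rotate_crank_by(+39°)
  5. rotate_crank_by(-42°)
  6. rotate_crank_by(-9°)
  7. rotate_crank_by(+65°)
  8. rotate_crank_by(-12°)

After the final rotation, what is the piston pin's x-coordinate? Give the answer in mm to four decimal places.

207.7356

set_geometry: r = 35 mm, L = 198 mm, e = 10 mm; θ ← 0°
rotate_crank_by(-24°): θ ← 0° -24° = -24°
rotate_crank_by(-83°): θ ← -24° -83° = -107°
rotate_crank_by(+39°): θ ← -107° +39° = -68°
rotate_crank_by(-42°): θ ← -68° -42° = -110°
rotate_crank_by(-9°): θ ← -110° -9° = -119°
rotate_crank_by(+65°): θ ← -119° +65° = -54°
rotate_crank_by(-12°): θ ← -54° -12° = -66°
crank pin P = (r cos θ, r sin θ) = (14.235783, -31.974091)
h = r sin θ − e = -31.974091 − 10 = -41.974091
x = r cos θ + √(L² − h²) = 14.235783 + √(39204.0 − 1761.8243) = 14.235783 + 193.499808 = 207.735590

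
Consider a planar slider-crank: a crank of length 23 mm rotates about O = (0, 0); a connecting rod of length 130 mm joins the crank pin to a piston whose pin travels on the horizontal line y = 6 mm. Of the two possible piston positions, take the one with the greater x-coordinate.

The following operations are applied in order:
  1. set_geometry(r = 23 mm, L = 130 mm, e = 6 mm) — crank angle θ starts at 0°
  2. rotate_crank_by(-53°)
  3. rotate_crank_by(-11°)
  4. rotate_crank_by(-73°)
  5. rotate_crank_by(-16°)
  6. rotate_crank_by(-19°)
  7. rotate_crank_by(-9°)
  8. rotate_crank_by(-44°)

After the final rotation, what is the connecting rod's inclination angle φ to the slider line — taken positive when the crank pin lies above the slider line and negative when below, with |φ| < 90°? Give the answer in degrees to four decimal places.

4.5282

set_geometry: r = 23 mm, L = 130 mm, e = 6 mm; θ ← 0°
rotate_crank_by(-53°): θ ← 0° -53° = -53°
rotate_crank_by(-11°): θ ← -53° -11° = -64°
rotate_crank_by(-73°): θ ← -64° -73° = -137°
rotate_crank_by(-16°): θ ← -137° -16° = -153°
rotate_crank_by(-19°): θ ← -153° -19° = -172°
rotate_crank_by(-9°): θ ← -172° -9° = -181°
rotate_crank_by(-44°): θ ← -181° -44° = -225°
crank pin P = (r cos θ, r sin θ) = (-16.263456, 16.263456)
h = r sin θ − e = 16.263456 − 6 = 10.263456
sin φ = h / L = 10.263456 / 130 = 0.07894966
φ = arcsin(0.07894966) = 4.528195°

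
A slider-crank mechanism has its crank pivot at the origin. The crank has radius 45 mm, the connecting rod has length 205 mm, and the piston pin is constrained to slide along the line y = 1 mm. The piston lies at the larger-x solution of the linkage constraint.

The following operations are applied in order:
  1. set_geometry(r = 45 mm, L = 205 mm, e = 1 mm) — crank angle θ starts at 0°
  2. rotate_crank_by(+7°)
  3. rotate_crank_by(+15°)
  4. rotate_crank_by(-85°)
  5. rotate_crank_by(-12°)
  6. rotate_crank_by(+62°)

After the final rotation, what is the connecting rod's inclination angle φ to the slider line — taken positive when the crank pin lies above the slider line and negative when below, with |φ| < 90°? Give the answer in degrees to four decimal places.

-3.1103

set_geometry: r = 45 mm, L = 205 mm, e = 1 mm; θ ← 0°
rotate_crank_by(+7°): θ ← 0° +7° = 7°
rotate_crank_by(+15°): θ ← 7° +15° = 22°
rotate_crank_by(-85°): θ ← 22° -85° = -63°
rotate_crank_by(-12°): θ ← -63° -12° = -75°
rotate_crank_by(+62°): θ ← -75° +62° = -13°
crank pin P = (r cos θ, r sin θ) = (43.846653, -10.122797)
h = r sin θ − e = -10.122797 − 1 = -11.122797
sin φ = h / L = -11.122797 / 205 = -0.05425755
φ = arcsin(-0.05425755) = -3.110256°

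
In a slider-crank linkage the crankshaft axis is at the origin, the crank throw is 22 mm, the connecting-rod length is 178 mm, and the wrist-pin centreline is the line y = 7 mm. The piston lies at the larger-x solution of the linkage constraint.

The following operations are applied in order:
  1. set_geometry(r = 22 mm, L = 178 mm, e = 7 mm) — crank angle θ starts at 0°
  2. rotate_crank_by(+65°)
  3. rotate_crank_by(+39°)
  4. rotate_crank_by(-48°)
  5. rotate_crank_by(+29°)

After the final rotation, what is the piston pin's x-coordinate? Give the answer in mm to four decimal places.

179.2913

set_geometry: r = 22 mm, L = 178 mm, e = 7 mm; θ ← 0°
rotate_crank_by(+65°): θ ← 0° +65° = 65°
rotate_crank_by(+39°): θ ← 65° +39° = 104°
rotate_crank_by(-48°): θ ← 104° -48° = 56°
rotate_crank_by(+29°): θ ← 56° +29° = 85°
crank pin P = (r cos θ, r sin θ) = (1.917426, 21.916283)
h = r sin θ − e = 21.916283 − 7 = 14.916283
x = r cos θ + √(L² − h²) = 1.917426 + √(31684.0 − 222.4955) = 1.917426 + 177.373912 = 179.291338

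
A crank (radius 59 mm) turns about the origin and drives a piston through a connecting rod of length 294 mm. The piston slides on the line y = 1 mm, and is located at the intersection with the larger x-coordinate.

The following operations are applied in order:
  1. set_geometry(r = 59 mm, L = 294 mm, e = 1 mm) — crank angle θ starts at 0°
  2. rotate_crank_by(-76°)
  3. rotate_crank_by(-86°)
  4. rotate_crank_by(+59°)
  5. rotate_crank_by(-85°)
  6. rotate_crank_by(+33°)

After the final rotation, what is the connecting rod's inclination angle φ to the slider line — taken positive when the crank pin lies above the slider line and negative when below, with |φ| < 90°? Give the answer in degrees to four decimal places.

set_geometry: r = 59 mm, L = 294 mm, e = 1 mm; θ ← 0°
rotate_crank_by(-76°): θ ← 0° -76° = -76°
rotate_crank_by(-86°): θ ← -76° -86° = -162°
rotate_crank_by(+59°): θ ← -162° +59° = -103°
rotate_crank_by(-85°): θ ← -103° -85° = -188°
rotate_crank_by(+33°): θ ← -188° +33° = -155°
crank pin P = (r cos θ, r sin θ) = (-53.472159, -24.934477)
h = r sin θ − e = -24.934477 − 1 = -25.934477
sin φ = h / L = -25.934477 / 294 = -0.08821251
φ = arcsin(-0.08821251) = -5.060782°

-5.0608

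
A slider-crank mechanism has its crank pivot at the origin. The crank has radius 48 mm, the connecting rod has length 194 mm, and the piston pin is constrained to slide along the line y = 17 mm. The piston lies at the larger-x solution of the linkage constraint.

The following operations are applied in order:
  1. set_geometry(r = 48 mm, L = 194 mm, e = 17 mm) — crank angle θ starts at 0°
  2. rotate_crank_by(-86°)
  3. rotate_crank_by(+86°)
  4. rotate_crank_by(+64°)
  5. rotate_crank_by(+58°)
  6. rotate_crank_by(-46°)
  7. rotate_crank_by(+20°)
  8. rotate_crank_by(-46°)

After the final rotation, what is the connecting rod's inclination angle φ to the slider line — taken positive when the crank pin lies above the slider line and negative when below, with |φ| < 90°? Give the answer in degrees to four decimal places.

5.8490

set_geometry: r = 48 mm, L = 194 mm, e = 17 mm; θ ← 0°
rotate_crank_by(-86°): θ ← 0° -86° = -86°
rotate_crank_by(+86°): θ ← -86° +86° = 0°
rotate_crank_by(+64°): θ ← 0° +64° = 64°
rotate_crank_by(+58°): θ ← 64° +58° = 122°
rotate_crank_by(-46°): θ ← 122° -46° = 76°
rotate_crank_by(+20°): θ ← 76° +20° = 96°
rotate_crank_by(-46°): θ ← 96° -46° = 50°
crank pin P = (r cos θ, r sin θ) = (30.853805, 36.770133)
h = r sin θ − e = 36.770133 − 17 = 19.770133
sin φ = h / L = 19.770133 / 194 = 0.10190790
φ = arcsin(0.10190790) = 5.849047°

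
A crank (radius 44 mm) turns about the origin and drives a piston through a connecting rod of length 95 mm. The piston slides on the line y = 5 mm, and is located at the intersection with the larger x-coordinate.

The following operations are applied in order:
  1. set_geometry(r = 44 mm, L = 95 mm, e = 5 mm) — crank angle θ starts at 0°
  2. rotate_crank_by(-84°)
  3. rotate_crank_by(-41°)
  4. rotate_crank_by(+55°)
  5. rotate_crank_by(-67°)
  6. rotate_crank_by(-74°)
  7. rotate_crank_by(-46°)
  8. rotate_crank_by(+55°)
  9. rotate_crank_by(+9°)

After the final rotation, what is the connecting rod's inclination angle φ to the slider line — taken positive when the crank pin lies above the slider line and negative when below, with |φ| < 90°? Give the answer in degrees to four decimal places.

set_geometry: r = 44 mm, L = 95 mm, e = 5 mm; θ ← 0°
rotate_crank_by(-84°): θ ← 0° -84° = -84°
rotate_crank_by(-41°): θ ← -84° -41° = -125°
rotate_crank_by(+55°): θ ← -125° +55° = -70°
rotate_crank_by(-67°): θ ← -70° -67° = -137°
rotate_crank_by(-74°): θ ← -137° -74° = -211°
rotate_crank_by(-46°): θ ← -211° -46° = -257°
rotate_crank_by(+55°): θ ← -257° +55° = -202°
rotate_crank_by(+9°): θ ← -202° +9° = -193°
crank pin P = (r cos θ, r sin θ) = (-42.872283, 9.897846)
h = r sin θ − e = 9.897846 − 5 = 4.897846
sin φ = h / L = 4.897846 / 95 = 0.05155628
φ = arcsin(0.05155628) = 2.955267°

2.9553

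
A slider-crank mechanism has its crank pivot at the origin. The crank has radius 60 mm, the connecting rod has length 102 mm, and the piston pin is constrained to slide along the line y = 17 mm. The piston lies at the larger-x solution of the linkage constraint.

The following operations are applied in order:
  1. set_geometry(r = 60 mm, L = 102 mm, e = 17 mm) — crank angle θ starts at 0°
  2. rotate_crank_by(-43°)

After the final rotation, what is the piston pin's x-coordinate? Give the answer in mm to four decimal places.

set_geometry: r = 60 mm, L = 102 mm, e = 17 mm; θ ← 0°
rotate_crank_by(-43°): θ ← 0° -43° = -43°
crank pin P = (r cos θ, r sin θ) = (43.881222, -40.919902)
h = r sin θ − e = -40.919902 − 17 = -57.919902
x = r cos θ + √(L² − h²) = 43.881222 + √(10404.0 − 3354.7150) = 43.881222 + 83.960020 = 127.841242

127.8412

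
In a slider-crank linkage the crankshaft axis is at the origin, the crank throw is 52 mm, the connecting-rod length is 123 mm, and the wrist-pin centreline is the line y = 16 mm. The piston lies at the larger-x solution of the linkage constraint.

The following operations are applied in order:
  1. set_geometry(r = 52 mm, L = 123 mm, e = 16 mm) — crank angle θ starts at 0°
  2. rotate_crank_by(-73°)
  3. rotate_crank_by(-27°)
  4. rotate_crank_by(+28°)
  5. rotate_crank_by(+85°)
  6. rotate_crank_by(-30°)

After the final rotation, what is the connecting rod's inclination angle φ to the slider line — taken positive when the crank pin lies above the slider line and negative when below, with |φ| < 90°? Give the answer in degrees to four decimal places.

set_geometry: r = 52 mm, L = 123 mm, e = 16 mm; θ ← 0°
rotate_crank_by(-73°): θ ← 0° -73° = -73°
rotate_crank_by(-27°): θ ← -73° -27° = -100°
rotate_crank_by(+28°): θ ← -100° +28° = -72°
rotate_crank_by(+85°): θ ← -72° +85° = 13°
rotate_crank_by(-30°): θ ← 13° -30° = -17°
crank pin P = (r cos θ, r sin θ) = (49.727847, -15.203329)
h = r sin θ − e = -15.203329 − 16 = -31.203329
sin φ = h / L = -31.203329 / 123 = -0.25368560
φ = arcsin(-0.25368560) = -14.695715°

-14.6957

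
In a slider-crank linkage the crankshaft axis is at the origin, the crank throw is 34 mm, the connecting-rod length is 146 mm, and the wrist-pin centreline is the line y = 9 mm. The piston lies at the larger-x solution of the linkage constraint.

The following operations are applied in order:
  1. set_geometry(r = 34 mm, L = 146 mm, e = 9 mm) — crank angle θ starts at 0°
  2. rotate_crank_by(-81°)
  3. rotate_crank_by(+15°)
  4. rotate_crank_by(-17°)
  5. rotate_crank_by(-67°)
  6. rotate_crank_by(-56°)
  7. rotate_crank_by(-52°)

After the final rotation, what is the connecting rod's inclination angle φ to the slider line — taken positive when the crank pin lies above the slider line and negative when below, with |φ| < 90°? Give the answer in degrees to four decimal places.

set_geometry: r = 34 mm, L = 146 mm, e = 9 mm; θ ← 0°
rotate_crank_by(-81°): θ ← 0° -81° = -81°
rotate_crank_by(+15°): θ ← -81° +15° = -66°
rotate_crank_by(-17°): θ ← -66° -17° = -83°
rotate_crank_by(-67°): θ ← -83° -67° = -150°
rotate_crank_by(-56°): θ ← -150° -56° = -206°
rotate_crank_by(-52°): θ ← -206° -52° = -258°
crank pin P = (r cos θ, r sin θ) = (-7.068997, 33.257018)
h = r sin θ − e = 33.257018 − 9 = 24.257018
sin φ = h / L = 24.257018 / 146 = 0.16614396
φ = arcsin(0.16614396) = 9.563696°

9.5637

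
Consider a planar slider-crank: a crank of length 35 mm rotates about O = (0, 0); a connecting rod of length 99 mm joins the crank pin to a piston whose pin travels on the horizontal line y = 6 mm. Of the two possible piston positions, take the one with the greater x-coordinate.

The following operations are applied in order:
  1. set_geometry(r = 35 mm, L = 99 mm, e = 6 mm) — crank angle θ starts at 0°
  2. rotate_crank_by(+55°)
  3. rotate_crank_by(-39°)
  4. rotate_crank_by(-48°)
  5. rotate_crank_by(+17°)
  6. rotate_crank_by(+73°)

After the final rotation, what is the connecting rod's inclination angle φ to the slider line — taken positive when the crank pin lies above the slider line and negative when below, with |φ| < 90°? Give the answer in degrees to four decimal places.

13.8399

set_geometry: r = 35 mm, L = 99 mm, e = 6 mm; θ ← 0°
rotate_crank_by(+55°): θ ← 0° +55° = 55°
rotate_crank_by(-39°): θ ← 55° -39° = 16°
rotate_crank_by(-48°): θ ← 16° -48° = -32°
rotate_crank_by(+17°): θ ← -32° +17° = -15°
rotate_crank_by(+73°): θ ← -15° +73° = 58°
crank pin P = (r cos θ, r sin θ) = (18.547174, 29.681683)
h = r sin θ − e = 29.681683 − 6 = 23.681683
sin φ = h / L = 23.681683 / 99 = 0.23920892
φ = arcsin(0.23920892) = 13.839855°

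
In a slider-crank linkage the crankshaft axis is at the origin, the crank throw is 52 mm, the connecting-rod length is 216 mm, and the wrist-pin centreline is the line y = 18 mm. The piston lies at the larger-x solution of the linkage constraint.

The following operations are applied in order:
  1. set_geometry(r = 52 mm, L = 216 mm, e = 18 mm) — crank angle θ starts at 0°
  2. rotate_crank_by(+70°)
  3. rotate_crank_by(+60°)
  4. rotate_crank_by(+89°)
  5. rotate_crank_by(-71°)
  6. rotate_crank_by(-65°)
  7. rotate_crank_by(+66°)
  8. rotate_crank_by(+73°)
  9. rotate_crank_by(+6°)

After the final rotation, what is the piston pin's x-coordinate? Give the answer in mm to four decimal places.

173.6459

set_geometry: r = 52 mm, L = 216 mm, e = 18 mm; θ ← 0°
rotate_crank_by(+70°): θ ← 0° +70° = 70°
rotate_crank_by(+60°): θ ← 70° +60° = 130°
rotate_crank_by(+89°): θ ← 130° +89° = 219°
rotate_crank_by(-71°): θ ← 219° -71° = 148°
rotate_crank_by(-65°): θ ← 148° -65° = 83°
rotate_crank_by(+66°): θ ← 83° +66° = 149°
rotate_crank_by(+73°): θ ← 149° +73° = 222°
rotate_crank_by(+6°): θ ← 222° +6° = 228°
crank pin P = (r cos θ, r sin θ) = (-34.794792, -38.643531)
h = r sin θ − e = -38.643531 − 18 = -56.643531
x = r cos θ + √(L² − h²) = -34.794792 + √(46656.0 − 3208.4896) = -34.794792 + 208.440664 = 173.645872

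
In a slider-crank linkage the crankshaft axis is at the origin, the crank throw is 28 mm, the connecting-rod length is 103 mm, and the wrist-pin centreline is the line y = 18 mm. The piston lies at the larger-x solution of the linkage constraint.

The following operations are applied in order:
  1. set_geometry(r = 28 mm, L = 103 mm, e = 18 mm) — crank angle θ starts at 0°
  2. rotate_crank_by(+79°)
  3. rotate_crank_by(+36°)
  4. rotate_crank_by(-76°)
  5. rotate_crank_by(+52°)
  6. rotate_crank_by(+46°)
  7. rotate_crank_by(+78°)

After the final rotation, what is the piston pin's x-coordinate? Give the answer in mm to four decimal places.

set_geometry: r = 28 mm, L = 103 mm, e = 18 mm; θ ← 0°
rotate_crank_by(+79°): θ ← 0° +79° = 79°
rotate_crank_by(+36°): θ ← 79° +36° = 115°
rotate_crank_by(-76°): θ ← 115° -76° = 39°
rotate_crank_by(+52°): θ ← 39° +52° = 91°
rotate_crank_by(+46°): θ ← 91° +46° = 137°
rotate_crank_by(+78°): θ ← 137° +78° = 215°
crank pin P = (r cos θ, r sin θ) = (-22.936257, -16.060140)
h = r sin θ − e = -16.060140 − 18 = -34.060140
x = r cos θ + √(L² − h²) = -22.936257 + √(10609.0 − 1160.0932) = -22.936257 + 97.205488 = 74.269231

74.2692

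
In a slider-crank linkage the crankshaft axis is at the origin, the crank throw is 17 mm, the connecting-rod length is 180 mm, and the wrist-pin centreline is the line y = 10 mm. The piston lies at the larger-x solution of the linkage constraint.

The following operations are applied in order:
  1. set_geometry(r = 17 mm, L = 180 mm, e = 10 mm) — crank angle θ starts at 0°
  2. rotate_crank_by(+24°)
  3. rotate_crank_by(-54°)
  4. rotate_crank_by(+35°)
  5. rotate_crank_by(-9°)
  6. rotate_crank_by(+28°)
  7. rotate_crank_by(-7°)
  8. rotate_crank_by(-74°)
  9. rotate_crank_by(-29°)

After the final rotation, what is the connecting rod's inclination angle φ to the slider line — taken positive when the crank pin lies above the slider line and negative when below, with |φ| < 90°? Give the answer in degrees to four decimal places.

set_geometry: r = 17 mm, L = 180 mm, e = 10 mm; θ ← 0°
rotate_crank_by(+24°): θ ← 0° +24° = 24°
rotate_crank_by(-54°): θ ← 24° -54° = -30°
rotate_crank_by(+35°): θ ← -30° +35° = 5°
rotate_crank_by(-9°): θ ← 5° -9° = -4°
rotate_crank_by(+28°): θ ← -4° +28° = 24°
rotate_crank_by(-7°): θ ← 24° -7° = 17°
rotate_crank_by(-74°): θ ← 17° -74° = -57°
rotate_crank_by(-29°): θ ← -57° -29° = -86°
crank pin P = (r cos θ, r sin θ) = (1.185860, -16.958589)
h = r sin θ − e = -16.958589 − 10 = -26.958589
sin φ = h / L = -26.958589 / 180 = -0.14976994
φ = arcsin(-0.14976994) = -8.613594°

-8.6136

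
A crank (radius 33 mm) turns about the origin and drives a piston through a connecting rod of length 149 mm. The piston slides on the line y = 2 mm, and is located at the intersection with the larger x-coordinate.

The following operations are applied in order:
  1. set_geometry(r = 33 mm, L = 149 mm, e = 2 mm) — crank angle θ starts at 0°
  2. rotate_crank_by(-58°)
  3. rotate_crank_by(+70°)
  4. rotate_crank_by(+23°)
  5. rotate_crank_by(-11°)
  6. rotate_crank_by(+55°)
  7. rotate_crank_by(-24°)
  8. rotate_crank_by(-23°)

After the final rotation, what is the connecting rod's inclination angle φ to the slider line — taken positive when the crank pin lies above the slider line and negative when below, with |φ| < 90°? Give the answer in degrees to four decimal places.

5.9662

set_geometry: r = 33 mm, L = 149 mm, e = 2 mm; θ ← 0°
rotate_crank_by(-58°): θ ← 0° -58° = -58°
rotate_crank_by(+70°): θ ← -58° +70° = 12°
rotate_crank_by(+23°): θ ← 12° +23° = 35°
rotate_crank_by(-11°): θ ← 35° -11° = 24°
rotate_crank_by(+55°): θ ← 24° +55° = 79°
rotate_crank_by(-24°): θ ← 79° -24° = 55°
rotate_crank_by(-23°): θ ← 55° -23° = 32°
crank pin P = (r cos θ, r sin θ) = (27.985587, 17.487336)
h = r sin θ − e = 17.487336 − 2 = 15.487336
sin φ = h / L = 15.487336 / 149 = 0.10394185
φ = arcsin(0.10394185) = 5.966205°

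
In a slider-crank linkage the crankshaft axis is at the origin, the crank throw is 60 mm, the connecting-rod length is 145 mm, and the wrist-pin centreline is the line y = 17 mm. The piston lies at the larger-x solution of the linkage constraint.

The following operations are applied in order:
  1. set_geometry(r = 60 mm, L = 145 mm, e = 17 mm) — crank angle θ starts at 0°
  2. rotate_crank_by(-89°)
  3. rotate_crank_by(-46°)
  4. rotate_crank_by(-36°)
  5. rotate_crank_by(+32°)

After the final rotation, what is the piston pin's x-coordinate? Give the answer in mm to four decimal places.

88.3144

set_geometry: r = 60 mm, L = 145 mm, e = 17 mm; θ ← 0°
rotate_crank_by(-89°): θ ← 0° -89° = -89°
rotate_crank_by(-46°): θ ← -89° -46° = -135°
rotate_crank_by(-36°): θ ← -135° -36° = -171°
rotate_crank_by(+32°): θ ← -171° +32° = -139°
crank pin P = (r cos θ, r sin θ) = (-45.282575, -39.363542)
h = r sin θ − e = -39.363542 − 17 = -56.363542
x = r cos θ + √(L² − h²) = -45.282575 + √(21025.0 − 3176.8488) = -45.282575 + 133.596973 = 88.314398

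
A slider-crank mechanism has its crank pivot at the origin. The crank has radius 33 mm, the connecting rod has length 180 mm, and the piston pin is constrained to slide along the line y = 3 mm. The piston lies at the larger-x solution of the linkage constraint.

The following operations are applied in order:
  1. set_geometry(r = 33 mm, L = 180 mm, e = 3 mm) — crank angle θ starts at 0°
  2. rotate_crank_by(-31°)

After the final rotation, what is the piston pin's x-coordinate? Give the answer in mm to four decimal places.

207.1724

set_geometry: r = 33 mm, L = 180 mm, e = 3 mm; θ ← 0°
rotate_crank_by(-31°): θ ← 0° -31° = -31°
crank pin P = (r cos θ, r sin θ) = (28.286521, -16.996256)
h = r sin θ − e = -16.996256 − 3 = -19.996256
x = r cos θ + √(L² − h²) = 28.286521 + √(32400.0 − 399.8503) = 28.286521 + 178.885857 = 207.172378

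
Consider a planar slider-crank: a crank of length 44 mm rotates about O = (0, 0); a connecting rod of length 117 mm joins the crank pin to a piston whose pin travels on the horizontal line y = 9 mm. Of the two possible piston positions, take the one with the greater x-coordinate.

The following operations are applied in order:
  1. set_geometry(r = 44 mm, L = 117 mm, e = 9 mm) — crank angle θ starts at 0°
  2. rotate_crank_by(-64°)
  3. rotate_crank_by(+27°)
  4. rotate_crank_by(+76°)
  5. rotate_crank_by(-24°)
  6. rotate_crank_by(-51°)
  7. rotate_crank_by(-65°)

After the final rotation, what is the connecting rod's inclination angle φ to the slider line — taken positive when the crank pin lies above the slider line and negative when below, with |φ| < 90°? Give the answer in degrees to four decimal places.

-26.4926

set_geometry: r = 44 mm, L = 117 mm, e = 9 mm; θ ← 0°
rotate_crank_by(-64°): θ ← 0° -64° = -64°
rotate_crank_by(+27°): θ ← -64° +27° = -37°
rotate_crank_by(+76°): θ ← -37° +76° = 39°
rotate_crank_by(-24°): θ ← 39° -24° = 15°
rotate_crank_by(-51°): θ ← 15° -51° = -36°
rotate_crank_by(-65°): θ ← -36° -65° = -101°
crank pin P = (r cos θ, r sin θ) = (-8.395596, -43.191596)
h = r sin θ − e = -43.191596 − 9 = -52.191596
sin φ = h / L = -52.191596 / 117 = -0.44608202
φ = arcsin(-0.44608202) = -26.492587°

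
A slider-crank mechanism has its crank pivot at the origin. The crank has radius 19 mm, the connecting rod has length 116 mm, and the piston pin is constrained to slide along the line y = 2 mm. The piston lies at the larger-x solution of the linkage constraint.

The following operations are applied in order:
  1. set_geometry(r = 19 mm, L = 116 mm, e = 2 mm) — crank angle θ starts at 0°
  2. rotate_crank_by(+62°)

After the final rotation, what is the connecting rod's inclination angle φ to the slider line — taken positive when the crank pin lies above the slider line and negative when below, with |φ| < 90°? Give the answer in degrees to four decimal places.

7.3182

set_geometry: r = 19 mm, L = 116 mm, e = 2 mm; θ ← 0°
rotate_crank_by(+62°): θ ← 0° +62° = 62°
crank pin P = (r cos θ, r sin θ) = (8.919960, 16.776004)
h = r sin θ − e = 16.776004 − 2 = 14.776004
sin φ = h / L = 14.776004 / 116 = 0.12737935
φ = arcsin(0.12737935) = 7.318181°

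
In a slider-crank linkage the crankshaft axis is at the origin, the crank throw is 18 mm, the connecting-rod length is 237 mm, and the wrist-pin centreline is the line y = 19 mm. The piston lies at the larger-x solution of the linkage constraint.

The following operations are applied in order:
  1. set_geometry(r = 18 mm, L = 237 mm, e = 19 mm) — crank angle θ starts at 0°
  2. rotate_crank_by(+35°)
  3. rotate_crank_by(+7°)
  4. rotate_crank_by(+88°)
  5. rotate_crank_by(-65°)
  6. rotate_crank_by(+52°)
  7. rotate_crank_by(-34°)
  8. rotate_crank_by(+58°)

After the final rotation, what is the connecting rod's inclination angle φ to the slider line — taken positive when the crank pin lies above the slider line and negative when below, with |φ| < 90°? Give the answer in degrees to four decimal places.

set_geometry: r = 18 mm, L = 237 mm, e = 19 mm; θ ← 0°
rotate_crank_by(+35°): θ ← 0° +35° = 35°
rotate_crank_by(+7°): θ ← 35° +7° = 42°
rotate_crank_by(+88°): θ ← 42° +88° = 130°
rotate_crank_by(-65°): θ ← 130° -65° = 65°
rotate_crank_by(+52°): θ ← 65° +52° = 117°
rotate_crank_by(-34°): θ ← 117° -34° = 83°
rotate_crank_by(+58°): θ ← 83° +58° = 141°
crank pin P = (r cos θ, r sin θ) = (-13.988627, 11.327767)
h = r sin θ − e = 11.327767 − 19 = -7.672233
sin φ = h / L = -7.672233 / 237 = -0.03237229
φ = arcsin(-0.03237229) = -1.855120°

-1.8551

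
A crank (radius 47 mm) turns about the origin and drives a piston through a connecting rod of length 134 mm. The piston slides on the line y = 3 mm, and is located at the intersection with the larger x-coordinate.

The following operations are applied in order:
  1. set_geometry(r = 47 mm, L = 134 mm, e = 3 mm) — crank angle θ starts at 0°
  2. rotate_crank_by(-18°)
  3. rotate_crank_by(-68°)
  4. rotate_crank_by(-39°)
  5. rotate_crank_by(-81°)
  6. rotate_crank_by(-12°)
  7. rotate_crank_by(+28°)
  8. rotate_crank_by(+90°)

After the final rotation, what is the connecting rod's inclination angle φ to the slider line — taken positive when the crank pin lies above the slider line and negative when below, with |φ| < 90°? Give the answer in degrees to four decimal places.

-21.5804

set_geometry: r = 47 mm, L = 134 mm, e = 3 mm; θ ← 0°
rotate_crank_by(-18°): θ ← 0° -18° = -18°
rotate_crank_by(-68°): θ ← -18° -68° = -86°
rotate_crank_by(-39°): θ ← -86° -39° = -125°
rotate_crank_by(-81°): θ ← -125° -81° = -206°
rotate_crank_by(-12°): θ ← -206° -12° = -218°
rotate_crank_by(+28°): θ ← -218° +28° = -190°
rotate_crank_by(+90°): θ ← -190° +90° = -100°
crank pin P = (r cos θ, r sin θ) = (-8.161464, -46.285964)
h = r sin θ − e = -46.285964 − 3 = -49.285964
sin φ = h / L = -49.285964 / 134 = -0.36780570
φ = arcsin(-0.36780570) = -21.580353°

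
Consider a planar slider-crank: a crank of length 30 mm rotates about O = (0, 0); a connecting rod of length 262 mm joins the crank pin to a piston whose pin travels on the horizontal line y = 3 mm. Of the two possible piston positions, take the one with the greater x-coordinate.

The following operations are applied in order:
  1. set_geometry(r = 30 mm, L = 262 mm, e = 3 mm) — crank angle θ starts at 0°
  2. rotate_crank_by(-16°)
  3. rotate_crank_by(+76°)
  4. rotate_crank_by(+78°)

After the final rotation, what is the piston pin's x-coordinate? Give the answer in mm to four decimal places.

239.1487

set_geometry: r = 30 mm, L = 262 mm, e = 3 mm; θ ← 0°
rotate_crank_by(-16°): θ ← 0° -16° = -16°
rotate_crank_by(+76°): θ ← -16° +76° = 60°
rotate_crank_by(+78°): θ ← 60° +78° = 138°
crank pin P = (r cos θ, r sin θ) = (-22.294345, 20.073918)
h = r sin θ − e = 20.073918 − 3 = 17.073918
x = r cos θ + √(L² − h²) = -22.294345 + √(68644.0 − 291.5187) = -22.294345 + 261.443075 = 239.148730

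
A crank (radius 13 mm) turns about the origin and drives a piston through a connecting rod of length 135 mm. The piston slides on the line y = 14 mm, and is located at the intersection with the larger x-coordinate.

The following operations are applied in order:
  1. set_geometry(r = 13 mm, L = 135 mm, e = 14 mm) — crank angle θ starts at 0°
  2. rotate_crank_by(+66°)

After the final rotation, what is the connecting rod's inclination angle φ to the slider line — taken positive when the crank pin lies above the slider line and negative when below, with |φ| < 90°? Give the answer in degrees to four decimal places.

-0.9015

set_geometry: r = 13 mm, L = 135 mm, e = 14 mm; θ ← 0°
rotate_crank_by(+66°): θ ← 0° +66° = 66°
crank pin P = (r cos θ, r sin θ) = (5.287576, 11.876091)
h = r sin θ − e = 11.876091 − 14 = -2.123909
sin φ = h / L = -2.123909 / 135 = -0.01573266
φ = arcsin(-0.01573266) = -0.901452°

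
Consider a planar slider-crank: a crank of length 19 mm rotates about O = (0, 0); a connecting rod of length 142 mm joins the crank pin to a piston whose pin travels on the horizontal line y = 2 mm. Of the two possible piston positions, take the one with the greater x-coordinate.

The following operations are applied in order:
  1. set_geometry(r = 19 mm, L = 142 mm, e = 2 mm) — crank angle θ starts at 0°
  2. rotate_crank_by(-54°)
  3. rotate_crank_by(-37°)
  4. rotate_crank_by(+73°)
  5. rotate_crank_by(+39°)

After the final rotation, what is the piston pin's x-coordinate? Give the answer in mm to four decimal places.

set_geometry: r = 19 mm, L = 142 mm, e = 2 mm; θ ← 0°
rotate_crank_by(-54°): θ ← 0° -54° = -54°
rotate_crank_by(-37°): θ ← -54° -37° = -91°
rotate_crank_by(+73°): θ ← -91° +73° = -18°
rotate_crank_by(+39°): θ ← -18° +39° = 21°
crank pin P = (r cos θ, r sin θ) = (17.738028, 6.808991)
h = r sin θ − e = 6.808991 − 2 = 4.808991
x = r cos θ + √(L² − h²) = 17.738028 + √(20164.0 − 23.1264) = 17.738028 + 141.918546 = 159.656574

159.6566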